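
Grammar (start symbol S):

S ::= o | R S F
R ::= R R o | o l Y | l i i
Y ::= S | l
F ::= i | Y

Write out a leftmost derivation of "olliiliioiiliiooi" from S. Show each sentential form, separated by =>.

S => RSF => RRoSF => olYRoSF => olSRoSF => olRSFRoSF => olliiSFRoSF => olliiRSFFRoSF => olliiliiSFFRoSF => olliiliioFFRoSF => olliiliioiFRoSF => olliiliioiiRoSF => olliiliioiiliioSF => olliiliioiiliiooF => olliiliioiiliiooi

S => RSF   [S ::= R S F]
RSF => RRoSF   [R ::= R R o]
RRoSF => olYRoSF   [R ::= o l Y]
olYRoSF => olSRoSF   [Y ::= S]
olSRoSF => olRSFRoSF   [S ::= R S F]
olRSFRoSF => olliiSFRoSF   [R ::= l i i]
olliiSFRoSF => olliiRSFFRoSF   [S ::= R S F]
olliiRSFFRoSF => olliiliiSFFRoSF   [R ::= l i i]
olliiliiSFFRoSF => olliiliioFFRoSF   [S ::= o]
olliiliioFFRoSF => olliiliioiFRoSF   [F ::= i]
olliiliioiFRoSF => olliiliioiiRoSF   [F ::= i]
olliiliioiiRoSF => olliiliioiiliioSF   [R ::= l i i]
olliiliioiiliioSF => olliiliioiiliiooF   [S ::= o]
olliiliioiiliiooF => olliiliioiiliiooi   [F ::= i]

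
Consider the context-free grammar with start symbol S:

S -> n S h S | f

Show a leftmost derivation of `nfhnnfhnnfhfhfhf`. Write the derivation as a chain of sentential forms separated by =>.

S => nShS   [S -> n S h S]
nShS => nfhS   [S -> f]
nfhS => nfhnShS   [S -> n S h S]
nfhnShS => nfhnnShShS   [S -> n S h S]
nfhnnShShS => nfhnnfhShS   [S -> f]
nfhnnfhShS => nfhnnfhnShShS   [S -> n S h S]
nfhnnfhnShShS => nfhnnfhnnShShShS   [S -> n S h S]
nfhnnfhnnShShShS => nfhnnfhnnfhShShS   [S -> f]
nfhnnfhnnfhShShS => nfhnnfhnnfhfhShS   [S -> f]
nfhnnfhnnfhfhShS => nfhnnfhnnfhfhfhS   [S -> f]
nfhnnfhnnfhfhfhS => nfhnnfhnnfhfhfhf   [S -> f]

S => nShS => nfhS => nfhnShS => nfhnnShShS => nfhnnfhShS => nfhnnfhnShShS => nfhnnfhnnShShShS => nfhnnfhnnfhShShS => nfhnnfhnnfhfhShS => nfhnnfhnnfhfhfhS => nfhnnfhnnfhfhfhf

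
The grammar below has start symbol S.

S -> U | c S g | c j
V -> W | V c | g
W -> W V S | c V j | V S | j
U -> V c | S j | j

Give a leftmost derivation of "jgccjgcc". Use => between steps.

S=>U=>Vc=>Vcc=>Wcc=>WVScc=>jVScc=>jgScc=>jgcSgcc=>jgccjgcc

S => U   [S -> U]
U => Vc   [U -> V c]
Vc => Vcc   [V -> V c]
Vcc => Wcc   [V -> W]
Wcc => WVScc   [W -> W V S]
WVScc => jVScc   [W -> j]
jVScc => jgScc   [V -> g]
jgScc => jgcSgcc   [S -> c S g]
jgcSgcc => jgccjgcc   [S -> c j]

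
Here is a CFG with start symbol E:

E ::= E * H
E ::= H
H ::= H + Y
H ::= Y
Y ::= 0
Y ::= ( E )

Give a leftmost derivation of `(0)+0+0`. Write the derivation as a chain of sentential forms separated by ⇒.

E ⇒ H ⇒ H+Y ⇒ H+Y+Y ⇒ Y+Y+Y ⇒ (E)+Y+Y ⇒ (H)+Y+Y ⇒ (Y)+Y+Y ⇒ (0)+Y+Y ⇒ (0)+0+Y ⇒ (0)+0+0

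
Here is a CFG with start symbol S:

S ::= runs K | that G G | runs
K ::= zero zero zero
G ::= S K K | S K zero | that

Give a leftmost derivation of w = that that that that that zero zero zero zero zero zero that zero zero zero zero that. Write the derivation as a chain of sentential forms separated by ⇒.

S ⇒ that G G ⇒ that S K zero G ⇒ that that G G K zero G ⇒ that that S K K G K zero G ⇒ that that that G G K K G K zero G ⇒ that that that that G K K G K zero G ⇒ that that that that that K K G K zero G ⇒ that that that that that zero zero zero K G K zero G ⇒ that that that that that zero zero zero zero zero zero G K zero G ⇒ that that that that that zero zero zero zero zero zero that K zero G ⇒ that that that that that zero zero zero zero zero zero that zero zero zero zero G ⇒ that that that that that zero zero zero zero zero zero that zero zero zero zero that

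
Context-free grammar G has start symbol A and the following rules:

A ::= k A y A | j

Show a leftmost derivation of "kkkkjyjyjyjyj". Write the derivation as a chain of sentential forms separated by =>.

A => kAyA   [A ::= k A y A]
kAyA => kkAyAyA   [A ::= k A y A]
kkAyAyA => kkkAyAyAyA   [A ::= k A y A]
kkkAyAyAyA => kkkkAyAyAyAyA   [A ::= k A y A]
kkkkAyAyAyAyA => kkkkjyAyAyAyA   [A ::= j]
kkkkjyAyAyAyA => kkkkjyjyAyAyA   [A ::= j]
kkkkjyjyAyAyA => kkkkjyjyjyAyA   [A ::= j]
kkkkjyjyjyAyA => kkkkjyjyjyjyA   [A ::= j]
kkkkjyjyjyjyA => kkkkjyjyjyjyj   [A ::= j]

A => kAyA => kkAyAyA => kkkAyAyAyA => kkkkAyAyAyAyA => kkkkjyAyAyAyA => kkkkjyjyAyAyA => kkkkjyjyjyAyA => kkkkjyjyjyjyA => kkkkjyjyjyjyj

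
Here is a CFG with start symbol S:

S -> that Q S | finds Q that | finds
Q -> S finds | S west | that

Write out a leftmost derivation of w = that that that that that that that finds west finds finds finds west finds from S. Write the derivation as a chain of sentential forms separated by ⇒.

S ⇒ that Q S ⇒ that S west S ⇒ that that Q S west S ⇒ that that S finds S west S ⇒ that that that Q S finds S west S ⇒ that that that that S finds S west S ⇒ that that that that that Q S finds S west S ⇒ that that that that that S west S finds S west S ⇒ that that that that that that Q S west S finds S west S ⇒ that that that that that that that S west S finds S west S ⇒ that that that that that that that finds west S finds S west S ⇒ that that that that that that that finds west finds finds S west S ⇒ that that that that that that that finds west finds finds finds west S ⇒ that that that that that that that finds west finds finds finds west finds

S ⇒ that Q S   [S -> that Q S]
that Q S ⇒ that S west S   [Q -> S west]
that S west S ⇒ that that Q S west S   [S -> that Q S]
that that Q S west S ⇒ that that S finds S west S   [Q -> S finds]
that that S finds S west S ⇒ that that that Q S finds S west S   [S -> that Q S]
that that that Q S finds S west S ⇒ that that that that S finds S west S   [Q -> that]
that that that that S finds S west S ⇒ that that that that that Q S finds S west S   [S -> that Q S]
that that that that that Q S finds S west S ⇒ that that that that that S west S finds S west S   [Q -> S west]
that that that that that S west S finds S west S ⇒ that that that that that that Q S west S finds S west S   [S -> that Q S]
that that that that that that Q S west S finds S west S ⇒ that that that that that that that S west S finds S west S   [Q -> that]
that that that that that that that S west S finds S west S ⇒ that that that that that that that finds west S finds S west S   [S -> finds]
that that that that that that that finds west S finds S west S ⇒ that that that that that that that finds west finds finds S west S   [S -> finds]
that that that that that that that finds west finds finds S west S ⇒ that that that that that that that finds west finds finds finds west S   [S -> finds]
that that that that that that that finds west finds finds finds west S ⇒ that that that that that that that finds west finds finds finds west finds   [S -> finds]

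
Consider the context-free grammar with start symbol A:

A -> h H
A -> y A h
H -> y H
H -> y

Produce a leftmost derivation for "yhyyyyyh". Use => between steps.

A => yAh => yhHh => yhyHh => yhyyHh => yhyyyHh => yhyyyyHh => yhyyyyyh

A => yAh   [A -> y A h]
yAh => yhHh   [A -> h H]
yhHh => yhyHh   [H -> y H]
yhyHh => yhyyHh   [H -> y H]
yhyyHh => yhyyyHh   [H -> y H]
yhyyyHh => yhyyyyHh   [H -> y H]
yhyyyyHh => yhyyyyyh   [H -> y]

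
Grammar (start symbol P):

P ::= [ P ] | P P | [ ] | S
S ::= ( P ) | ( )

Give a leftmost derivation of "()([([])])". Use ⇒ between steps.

P⇒PP⇒SP⇒()P⇒()S⇒()(P)⇒()([P])⇒()([S])⇒()([(P)])⇒()([([])])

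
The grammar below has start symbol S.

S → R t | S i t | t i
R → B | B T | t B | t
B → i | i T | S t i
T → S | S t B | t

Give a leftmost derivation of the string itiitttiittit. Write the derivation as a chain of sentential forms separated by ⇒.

S ⇒ Rt   [S → R t]
Rt ⇒ BTt   [R → B T]
BTt ⇒ iTt   [B → i]
iTt ⇒ iStBt   [T → S t B]
iStBt ⇒ iSittBt   [S → S i t]
iSittBt ⇒ itiittBt   [S → t i]
itiittBt ⇒ itiittStit   [B → S t i]
itiittStit ⇒ itiittSittit   [S → S i t]
itiittSittit ⇒ itiitttiittit   [S → t i]

S⇒Rt⇒BTt⇒iTt⇒iStBt⇒iSittBt⇒itiittBt⇒itiittStit⇒itiittSittit⇒itiitttiittit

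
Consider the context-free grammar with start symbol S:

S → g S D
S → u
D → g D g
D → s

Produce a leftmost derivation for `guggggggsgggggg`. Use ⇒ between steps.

S ⇒ gSD ⇒ guD ⇒ gugDg ⇒ guggDgg ⇒ gugggDggg ⇒ guggggDgggg ⇒ gugggggDggggg ⇒ guggggggDgggggg ⇒ guggggggsgggggg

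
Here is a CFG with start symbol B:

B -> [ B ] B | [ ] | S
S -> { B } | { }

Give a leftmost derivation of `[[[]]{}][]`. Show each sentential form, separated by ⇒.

B⇒[B]B⇒[[B]B]B⇒[[[]]B]B⇒[[[]]S]B⇒[[[]]{}]B⇒[[[]]{}][]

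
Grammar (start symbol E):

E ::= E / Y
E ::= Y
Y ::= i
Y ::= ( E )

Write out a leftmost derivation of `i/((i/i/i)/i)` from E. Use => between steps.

E => E/Y => Y/Y => i/Y => i/(E) => i/(E/Y) => i/(Y/Y) => i/((E)/Y) => i/((E/Y)/Y) => i/((E/Y/Y)/Y) => i/((Y/Y/Y)/Y) => i/((i/Y/Y)/Y) => i/((i/i/Y)/Y) => i/((i/i/i)/Y) => i/((i/i/i)/i)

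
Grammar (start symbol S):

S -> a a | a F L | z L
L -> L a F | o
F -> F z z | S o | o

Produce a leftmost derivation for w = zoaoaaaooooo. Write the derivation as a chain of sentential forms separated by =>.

S=>zL=>zLaF=>zLaFaF=>zoaFaF=>zoaoaF=>zoaoaSo=>zoaoaaFLo=>zoaoaaSoLo=>zoaoaaaFLoLo=>zoaoaaaoLoLo=>zoaoaaaoooLo=>zoaoaaaooooo

S => zL   [S -> z L]
zL => zLaF   [L -> L a F]
zLaF => zLaFaF   [L -> L a F]
zLaFaF => zoaFaF   [L -> o]
zoaFaF => zoaoaF   [F -> o]
zoaoaF => zoaoaSo   [F -> S o]
zoaoaSo => zoaoaaFLo   [S -> a F L]
zoaoaaFLo => zoaoaaSoLo   [F -> S o]
zoaoaaSoLo => zoaoaaaFLoLo   [S -> a F L]
zoaoaaaFLoLo => zoaoaaaoLoLo   [F -> o]
zoaoaaaoLoLo => zoaoaaaoooLo   [L -> o]
zoaoaaaoooLo => zoaoaaaooooo   [L -> o]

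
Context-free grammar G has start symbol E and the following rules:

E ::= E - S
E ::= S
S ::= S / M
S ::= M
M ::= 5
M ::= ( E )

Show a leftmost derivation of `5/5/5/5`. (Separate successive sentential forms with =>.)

E=>S=>S/M=>S/M/M=>S/M/M/M=>M/M/M/M=>5/M/M/M=>5/5/M/M=>5/5/5/M=>5/5/5/5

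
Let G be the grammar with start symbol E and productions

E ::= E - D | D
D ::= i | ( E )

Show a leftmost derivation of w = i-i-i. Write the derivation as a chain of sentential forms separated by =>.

E=>E-D=>E-D-D=>D-D-D=>i-D-D=>i-i-D=>i-i-i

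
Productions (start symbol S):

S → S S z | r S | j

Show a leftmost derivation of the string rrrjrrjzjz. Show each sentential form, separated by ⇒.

S ⇒ rS ⇒ rrS ⇒ rrrS ⇒ rrrSSz ⇒ rrrSSzSz ⇒ rrrjSzSz ⇒ rrrjrSzSz ⇒ rrrjrrSzSz ⇒ rrrjrrjzSz ⇒ rrrjrrjzjz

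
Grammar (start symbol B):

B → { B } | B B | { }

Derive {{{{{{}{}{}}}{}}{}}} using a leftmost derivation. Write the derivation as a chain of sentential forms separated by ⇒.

B ⇒ {B} ⇒ {{B}} ⇒ {{BB}} ⇒ {{{B}B}} ⇒ {{{BB}B}} ⇒ {{{{B}B}B}} ⇒ {{{{{B}}B}B}} ⇒ {{{{{BB}}B}B}} ⇒ {{{{{BBB}}B}B}} ⇒ {{{{{{}BB}}B}B}} ⇒ {{{{{{}{}B}}B}B}} ⇒ {{{{{{}{}{}}}B}B}} ⇒ {{{{{{}{}{}}}{}}B}} ⇒ {{{{{{}{}{}}}{}}{}}}

B ⇒ {B}   [B → { B }]
{B} ⇒ {{B}}   [B → { B }]
{{B}} ⇒ {{BB}}   [B → B B]
{{BB}} ⇒ {{{B}B}}   [B → { B }]
{{{B}B}} ⇒ {{{BB}B}}   [B → B B]
{{{BB}B}} ⇒ {{{{B}B}B}}   [B → { B }]
{{{{B}B}B}} ⇒ {{{{{B}}B}B}}   [B → { B }]
{{{{{B}}B}B}} ⇒ {{{{{BB}}B}B}}   [B → B B]
{{{{{BB}}B}B}} ⇒ {{{{{BBB}}B}B}}   [B → B B]
{{{{{BBB}}B}B}} ⇒ {{{{{{}BB}}B}B}}   [B → { }]
{{{{{{}BB}}B}B}} ⇒ {{{{{{}{}B}}B}B}}   [B → { }]
{{{{{{}{}B}}B}B}} ⇒ {{{{{{}{}{}}}B}B}}   [B → { }]
{{{{{{}{}{}}}B}B}} ⇒ {{{{{{}{}{}}}{}}B}}   [B → { }]
{{{{{{}{}{}}}{}}B}} ⇒ {{{{{{}{}{}}}{}}{}}}   [B → { }]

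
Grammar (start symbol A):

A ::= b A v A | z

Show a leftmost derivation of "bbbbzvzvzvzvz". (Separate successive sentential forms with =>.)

A => bAvA => bbAvAvA => bbbAvAvAvA => bbbbAvAvAvAvA => bbbbzvAvAvAvA => bbbbzvzvAvAvA => bbbbzvzvzvAvA => bbbbzvzvzvzvA => bbbbzvzvzvzvz

A => bAvA   [A ::= b A v A]
bAvA => bbAvAvA   [A ::= b A v A]
bbAvAvA => bbbAvAvAvA   [A ::= b A v A]
bbbAvAvAvA => bbbbAvAvAvAvA   [A ::= b A v A]
bbbbAvAvAvAvA => bbbbzvAvAvAvA   [A ::= z]
bbbbzvAvAvAvA => bbbbzvzvAvAvA   [A ::= z]
bbbbzvzvAvAvA => bbbbzvzvzvAvA   [A ::= z]
bbbbzvzvzvAvA => bbbbzvzvzvzvA   [A ::= z]
bbbbzvzvzvzvA => bbbbzvzvzvzvz   [A ::= z]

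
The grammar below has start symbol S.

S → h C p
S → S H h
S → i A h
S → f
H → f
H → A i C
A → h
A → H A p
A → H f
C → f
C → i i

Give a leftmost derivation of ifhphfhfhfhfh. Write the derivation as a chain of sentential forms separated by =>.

S => SHh   [S → S H h]
SHh => SHhHh   [S → S H h]
SHhHh => SHhHhHh   [S → S H h]
SHhHhHh => SHhHhHhHh   [S → S H h]
SHhHhHhHh => iAhHhHhHhHh   [S → i A h]
iAhHhHhHhHh => iHAphHhHhHhHh   [A → H A p]
iHAphHhHhHhHh => ifAphHhHhHhHh   [H → f]
ifAphHhHhHhHh => ifhphHhHhHhHh   [A → h]
ifhphHhHhHhHh => ifhphfhHhHhHh   [H → f]
ifhphfhHhHhHh => ifhphfhfhHhHh   [H → f]
ifhphfhfhHhHh => ifhphfhfhfhHh   [H → f]
ifhphfhfhfhHh => ifhphfhfhfhfh   [H → f]

S => SHh => SHhHh => SHhHhHh => SHhHhHhHh => iAhHhHhHhHh => iHAphHhHhHhHh => ifAphHhHhHhHh => ifhphHhHhHhHh => ifhphfhHhHhHh => ifhphfhfhHhHh => ifhphfhfhfhHh => ifhphfhfhfhfh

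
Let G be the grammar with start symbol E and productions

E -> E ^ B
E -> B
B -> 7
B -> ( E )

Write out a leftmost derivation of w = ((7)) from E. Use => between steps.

E => B   [E -> B]
B => (E)   [B -> ( E )]
(E) => (B)   [E -> B]
(B) => ((E))   [B -> ( E )]
((E)) => ((B))   [E -> B]
((B)) => ((7))   [B -> 7]

E => B => (E) => (B) => ((E)) => ((B)) => ((7))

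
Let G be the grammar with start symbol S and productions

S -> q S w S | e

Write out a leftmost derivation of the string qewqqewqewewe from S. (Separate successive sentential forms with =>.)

S => qSwS => qewS => qewqSwS => qewqqSwSwS => qewqqewSwS => qewqqewqSwSwS => qewqqewqewSwS => qewqqewqewewS => qewqqewqewewe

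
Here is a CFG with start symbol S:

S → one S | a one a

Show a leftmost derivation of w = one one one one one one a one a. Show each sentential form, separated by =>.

S => one S => one one S => one one one S => one one one one S => one one one one one S => one one one one one one S => one one one one one one a one a

S => one S   [S → one S]
one S => one one S   [S → one S]
one one S => one one one S   [S → one S]
one one one S => one one one one S   [S → one S]
one one one one S => one one one one one S   [S → one S]
one one one one one S => one one one one one one S   [S → one S]
one one one one one one S => one one one one one one a one a   [S → a one a]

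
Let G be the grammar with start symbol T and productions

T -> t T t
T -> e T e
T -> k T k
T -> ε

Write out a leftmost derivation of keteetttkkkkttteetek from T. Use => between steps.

T=>kTk=>keTek=>ketTtek=>keteTetek=>keteeTeetek=>keteetTteetek=>keteettTtteetek=>keteetttTttteetek=>keteetttkTkttteetek=>keteetttkkTkkttteetek=>keteetttkkkkttteetek

T => kTk   [T -> k T k]
kTk => keTek   [T -> e T e]
keTek => ketTtek   [T -> t T t]
ketTtek => keteTetek   [T -> e T e]
keteTetek => keteeTeetek   [T -> e T e]
keteeTeetek => keteetTteetek   [T -> t T t]
keteetTteetek => keteettTtteetek   [T -> t T t]
keteettTtteetek => keteetttTttteetek   [T -> t T t]
keteetttTttteetek => keteetttkTkttteetek   [T -> k T k]
keteetttkTkttteetek => keteetttkkTkkttteetek   [T -> k T k]
keteetttkkTkkttteetek => keteetttkkkkttteetek   [T -> ε]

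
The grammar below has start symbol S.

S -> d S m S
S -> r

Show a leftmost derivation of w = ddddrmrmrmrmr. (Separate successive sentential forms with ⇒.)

S ⇒ dSmS ⇒ ddSmSmS ⇒ dddSmSmSmS ⇒ ddddSmSmSmSmS ⇒ ddddrmSmSmSmS ⇒ ddddrmrmSmSmS ⇒ ddddrmrmrmSmS ⇒ ddddrmrmrmrmS ⇒ ddddrmrmrmrmr

S ⇒ dSmS   [S -> d S m S]
dSmS ⇒ ddSmSmS   [S -> d S m S]
ddSmSmS ⇒ dddSmSmSmS   [S -> d S m S]
dddSmSmSmS ⇒ ddddSmSmSmSmS   [S -> d S m S]
ddddSmSmSmSmS ⇒ ddddrmSmSmSmS   [S -> r]
ddddrmSmSmSmS ⇒ ddddrmrmSmSmS   [S -> r]
ddddrmrmSmSmS ⇒ ddddrmrmrmSmS   [S -> r]
ddddrmrmrmSmS ⇒ ddddrmrmrmrmS   [S -> r]
ddddrmrmrmrmS ⇒ ddddrmrmrmrmr   [S -> r]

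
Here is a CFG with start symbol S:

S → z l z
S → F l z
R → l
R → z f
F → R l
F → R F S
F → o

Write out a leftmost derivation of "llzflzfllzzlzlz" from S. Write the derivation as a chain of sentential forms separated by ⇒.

S ⇒ Flz   [S → F l z]
Flz ⇒ RFSlz   [F → R F S]
RFSlz ⇒ lFSlz   [R → l]
lFSlz ⇒ lRFSSlz   [F → R F S]
lRFSSlz ⇒ llFSSlz   [R → l]
llFSSlz ⇒ llRlSSlz   [F → R l]
llRlSSlz ⇒ llzflSSlz   [R → z f]
llzflSSlz ⇒ llzflFlzSlz   [S → F l z]
llzflFlzSlz ⇒ llzflRllzSlz   [F → R l]
llzflRllzSlz ⇒ llzflzfllzSlz   [R → z f]
llzflzfllzSlz ⇒ llzflzfllzzlzlz   [S → z l z]

S⇒Flz⇒RFSlz⇒lFSlz⇒lRFSSlz⇒llFSSlz⇒llRlSSlz⇒llzflSSlz⇒llzflFlzSlz⇒llzflRllzSlz⇒llzflzfllzSlz⇒llzflzfllzzlzlz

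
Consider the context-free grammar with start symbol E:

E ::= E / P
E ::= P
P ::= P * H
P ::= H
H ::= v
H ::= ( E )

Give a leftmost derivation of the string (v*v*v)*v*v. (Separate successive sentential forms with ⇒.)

E ⇒ P ⇒ P*H ⇒ P*H*H ⇒ H*H*H ⇒ (E)*H*H ⇒ (P)*H*H ⇒ (P*H)*H*H ⇒ (P*H*H)*H*H ⇒ (H*H*H)*H*H ⇒ (v*H*H)*H*H ⇒ (v*v*H)*H*H ⇒ (v*v*v)*H*H ⇒ (v*v*v)*v*H ⇒ (v*v*v)*v*v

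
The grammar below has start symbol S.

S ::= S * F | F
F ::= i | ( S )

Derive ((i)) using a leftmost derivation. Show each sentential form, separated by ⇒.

S ⇒ F ⇒ (S) ⇒ (F) ⇒ ((S)) ⇒ ((F)) ⇒ ((i))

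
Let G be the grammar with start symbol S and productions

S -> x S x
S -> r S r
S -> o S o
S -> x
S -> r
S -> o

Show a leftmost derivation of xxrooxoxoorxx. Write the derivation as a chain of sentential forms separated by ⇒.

S ⇒ xSx ⇒ xxSxx ⇒ xxrSrxx ⇒ xxroSorxx ⇒ xxrooSoorxx ⇒ xxrooxSxoorxx ⇒ xxrooxoxoorxx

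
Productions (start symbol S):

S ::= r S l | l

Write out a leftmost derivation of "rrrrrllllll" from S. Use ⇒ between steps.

S ⇒ rSl   [S ::= r S l]
rSl ⇒ rrSll   [S ::= r S l]
rrSll ⇒ rrrSlll   [S ::= r S l]
rrrSlll ⇒ rrrrSllll   [S ::= r S l]
rrrrSllll ⇒ rrrrrSlllll   [S ::= r S l]
rrrrrSlllll ⇒ rrrrrllllll   [S ::= l]

S⇒rSl⇒rrSll⇒rrrSlll⇒rrrrSllll⇒rrrrrSlllll⇒rrrrrllllll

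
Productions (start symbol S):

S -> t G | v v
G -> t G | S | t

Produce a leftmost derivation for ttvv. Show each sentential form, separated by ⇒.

S ⇒ tG ⇒ ttG ⇒ ttS ⇒ ttvv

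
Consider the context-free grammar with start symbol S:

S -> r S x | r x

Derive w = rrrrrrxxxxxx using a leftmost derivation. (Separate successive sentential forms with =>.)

S => rSx => rrSxx => rrrSxxx => rrrrSxxxx => rrrrrSxxxxx => rrrrrrxxxxxx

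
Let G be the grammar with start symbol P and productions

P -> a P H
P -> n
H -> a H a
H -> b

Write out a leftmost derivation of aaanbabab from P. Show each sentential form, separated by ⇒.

P⇒aPH⇒aaPHH⇒aaaPHHH⇒aaanHHH⇒aaanbHH⇒aaanbaHaH⇒aaanbabaH⇒aaanbabab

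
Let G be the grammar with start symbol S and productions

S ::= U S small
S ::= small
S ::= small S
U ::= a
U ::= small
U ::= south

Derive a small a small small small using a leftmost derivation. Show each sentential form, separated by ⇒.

S ⇒ U S small ⇒ a S small ⇒ a small S small ⇒ a small U S small small ⇒ a small a S small small ⇒ a small a small small small

S ⇒ U S small   [S ::= U S small]
U S small ⇒ a S small   [U ::= a]
a S small ⇒ a small S small   [S ::= small S]
a small S small ⇒ a small U S small small   [S ::= U S small]
a small U S small small ⇒ a small a S small small   [U ::= a]
a small a S small small ⇒ a small a small small small   [S ::= small]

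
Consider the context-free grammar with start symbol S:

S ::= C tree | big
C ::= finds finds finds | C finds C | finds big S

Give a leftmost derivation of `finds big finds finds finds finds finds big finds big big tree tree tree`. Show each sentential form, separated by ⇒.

S ⇒ C tree ⇒ finds big S tree ⇒ finds big C tree tree ⇒ finds big C finds C tree tree ⇒ finds big finds finds finds finds C tree tree ⇒ finds big finds finds finds finds finds big S tree tree ⇒ finds big finds finds finds finds finds big C tree tree tree ⇒ finds big finds finds finds finds finds big finds big S tree tree tree ⇒ finds big finds finds finds finds finds big finds big big tree tree tree

S ⇒ C tree   [S ::= C tree]
C tree ⇒ finds big S tree   [C ::= finds big S]
finds big S tree ⇒ finds big C tree tree   [S ::= C tree]
finds big C tree tree ⇒ finds big C finds C tree tree   [C ::= C finds C]
finds big C finds C tree tree ⇒ finds big finds finds finds finds C tree tree   [C ::= finds finds finds]
finds big finds finds finds finds C tree tree ⇒ finds big finds finds finds finds finds big S tree tree   [C ::= finds big S]
finds big finds finds finds finds finds big S tree tree ⇒ finds big finds finds finds finds finds big C tree tree tree   [S ::= C tree]
finds big finds finds finds finds finds big C tree tree tree ⇒ finds big finds finds finds finds finds big finds big S tree tree tree   [C ::= finds big S]
finds big finds finds finds finds finds big finds big S tree tree tree ⇒ finds big finds finds finds finds finds big finds big big tree tree tree   [S ::= big]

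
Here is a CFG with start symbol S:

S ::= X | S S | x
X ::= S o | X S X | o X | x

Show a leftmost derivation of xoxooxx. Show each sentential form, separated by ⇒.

S ⇒ X   [S ::= X]
X ⇒ XSX   [X ::= X S X]
XSX ⇒ SoSX   [X ::= S o]
SoSX ⇒ XoSX   [S ::= X]
XoSX ⇒ SooSX   [X ::= S o]
SooSX ⇒ SSooSX   [S ::= S S]
SSooSX ⇒ XSooSX   [S ::= X]
XSooSX ⇒ SoSooSX   [X ::= S o]
SoSooSX ⇒ xoSooSX   [S ::= x]
xoSooSX ⇒ xoxooSX   [S ::= x]
xoxooSX ⇒ xoxooxX   [S ::= x]
xoxooxX ⇒ xoxooxx   [X ::= x]

S⇒X⇒XSX⇒SoSX⇒XoSX⇒SooSX⇒SSooSX⇒XSooSX⇒SoSooSX⇒xoSooSX⇒xoxooSX⇒xoxooxX⇒xoxooxx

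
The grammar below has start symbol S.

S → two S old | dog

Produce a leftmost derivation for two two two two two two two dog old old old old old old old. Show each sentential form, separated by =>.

S => two S old   [S → two S old]
two S old => two two S old old   [S → two S old]
two two S old old => two two two S old old old   [S → two S old]
two two two S old old old => two two two two S old old old old   [S → two S old]
two two two two S old old old old => two two two two two S old old old old old   [S → two S old]
two two two two two S old old old old old => two two two two two two S old old old old old old   [S → two S old]
two two two two two two S old old old old old old => two two two two two two two S old old old old old old old   [S → two S old]
two two two two two two two S old old old old old old old => two two two two two two two dog old old old old old old old   [S → dog]

S => two S old => two two S old old => two two two S old old old => two two two two S old old old old => two two two two two S old old old old old => two two two two two two S old old old old old old => two two two two two two two S old old old old old old old => two two two two two two two dog old old old old old old old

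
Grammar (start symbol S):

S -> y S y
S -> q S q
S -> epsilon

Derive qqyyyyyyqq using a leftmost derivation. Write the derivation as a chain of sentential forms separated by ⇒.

S ⇒ qSq ⇒ qqSqq ⇒ qqySyqq ⇒ qqyySyyqq ⇒ qqyyySyyyqq ⇒ qqyyyyyyqq

S ⇒ qSq   [S -> q S q]
qSq ⇒ qqSqq   [S -> q S q]
qqSqq ⇒ qqySyqq   [S -> y S y]
qqySyqq ⇒ qqyySyyqq   [S -> y S y]
qqyySyyqq ⇒ qqyyySyyyqq   [S -> y S y]
qqyyySyyyqq ⇒ qqyyyyyyqq   [S -> epsilon]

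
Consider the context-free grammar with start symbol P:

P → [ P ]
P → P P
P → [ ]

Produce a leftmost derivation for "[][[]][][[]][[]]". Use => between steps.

P => PP => []P => []PP => []PPP => [][P]PP => [][[]]PP => [][[]][]P => [][[]][]PP => [][[]][][P]P => [][[]][][[]]P => [][[]][][[]][P] => [][[]][][[]][[]]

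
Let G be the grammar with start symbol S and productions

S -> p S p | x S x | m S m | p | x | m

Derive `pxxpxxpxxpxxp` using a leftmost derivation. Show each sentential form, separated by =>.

S => pSp => pxSxp => pxxSxxp => pxxpSpxxp => pxxpxSxpxxp => pxxpxxSxxpxxp => pxxpxxpxxpxxp

S => pSp   [S -> p S p]
pSp => pxSxp   [S -> x S x]
pxSxp => pxxSxxp   [S -> x S x]
pxxSxxp => pxxpSpxxp   [S -> p S p]
pxxpSpxxp => pxxpxSxpxxp   [S -> x S x]
pxxpxSxpxxp => pxxpxxSxxpxxp   [S -> x S x]
pxxpxxSxxpxxp => pxxpxxpxxpxxp   [S -> p]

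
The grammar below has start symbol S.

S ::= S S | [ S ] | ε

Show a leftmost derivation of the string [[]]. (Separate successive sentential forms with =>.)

S => SS   [S ::= S S]
SS => SSS   [S ::= S S]
SSS => [S]SS   [S ::= [ S ]]
[S]SS => [SS]SS   [S ::= S S]
[SS]SS => [[S]S]SS   [S ::= [ S ]]
[[S]S]SS => [[]S]SS   [S ::= ε]
[[]S]SS => [[]]SS   [S ::= ε]
[[]]SS => [[]]S   [S ::= ε]
[[]]S => [[]]   [S ::= ε]

S => SS => SSS => [S]SS => [SS]SS => [[S]S]SS => [[]S]SS => [[]]SS => [[]]S => [[]]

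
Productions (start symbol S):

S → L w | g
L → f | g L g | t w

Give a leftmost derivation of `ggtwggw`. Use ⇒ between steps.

S ⇒ Lw   [S → L w]
Lw ⇒ gLgw   [L → g L g]
gLgw ⇒ ggLggw   [L → g L g]
ggLggw ⇒ ggtwggw   [L → t w]

S⇒Lw⇒gLgw⇒ggLggw⇒ggtwggw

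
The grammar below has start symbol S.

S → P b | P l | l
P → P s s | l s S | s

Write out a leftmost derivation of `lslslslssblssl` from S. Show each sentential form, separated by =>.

S => Pl => Pssl => lsSssl => lsPlssl => lslsSlssl => lslsPblssl => lslsPssblssl => lslslsSssblssl => lslslslssblssl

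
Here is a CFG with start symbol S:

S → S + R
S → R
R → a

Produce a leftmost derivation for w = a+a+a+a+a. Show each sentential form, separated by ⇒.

S ⇒ S+R   [S → S + R]
S+R ⇒ S+R+R   [S → S + R]
S+R+R ⇒ S+R+R+R   [S → S + R]
S+R+R+R ⇒ S+R+R+R+R   [S → S + R]
S+R+R+R+R ⇒ R+R+R+R+R   [S → R]
R+R+R+R+R ⇒ a+R+R+R+R   [R → a]
a+R+R+R+R ⇒ a+a+R+R+R   [R → a]
a+a+R+R+R ⇒ a+a+a+R+R   [R → a]
a+a+a+R+R ⇒ a+a+a+a+R   [R → a]
a+a+a+a+R ⇒ a+a+a+a+a   [R → a]

S⇒S+R⇒S+R+R⇒S+R+R+R⇒S+R+R+R+R⇒R+R+R+R+R⇒a+R+R+R+R⇒a+a+R+R+R⇒a+a+a+R+R⇒a+a+a+a+R⇒a+a+a+a+a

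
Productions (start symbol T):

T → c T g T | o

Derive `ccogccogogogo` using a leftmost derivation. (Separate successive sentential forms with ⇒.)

T⇒cTgT⇒ccTgTgT⇒ccogTgT⇒ccogcTgTgT⇒ccogccTgTgTgT⇒ccogccogTgTgT⇒ccogccogogTgT⇒ccogccogogogT⇒ccogccogogogo

T ⇒ cTgT   [T → c T g T]
cTgT ⇒ ccTgTgT   [T → c T g T]
ccTgTgT ⇒ ccogTgT   [T → o]
ccogTgT ⇒ ccogcTgTgT   [T → c T g T]
ccogcTgTgT ⇒ ccogccTgTgTgT   [T → c T g T]
ccogccTgTgTgT ⇒ ccogccogTgTgT   [T → o]
ccogccogTgTgT ⇒ ccogccogogTgT   [T → o]
ccogccogogTgT ⇒ ccogccogogogT   [T → o]
ccogccogogogT ⇒ ccogccogogogo   [T → o]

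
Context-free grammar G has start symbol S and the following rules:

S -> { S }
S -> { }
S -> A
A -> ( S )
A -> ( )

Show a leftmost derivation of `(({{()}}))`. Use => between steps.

S => A => (S) => (A) => ((S)) => (({S})) => (({{S}})) => (({{A}})) => (({{()}}))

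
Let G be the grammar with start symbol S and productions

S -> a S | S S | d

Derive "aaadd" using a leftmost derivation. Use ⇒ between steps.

S⇒aS⇒aaS⇒aaaS⇒aaaSS⇒aaadS⇒aaadd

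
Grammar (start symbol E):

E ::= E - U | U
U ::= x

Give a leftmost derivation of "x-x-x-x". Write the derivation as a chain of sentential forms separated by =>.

E => E-U   [E ::= E - U]
E-U => E-U-U   [E ::= E - U]
E-U-U => E-U-U-U   [E ::= E - U]
E-U-U-U => U-U-U-U   [E ::= U]
U-U-U-U => x-U-U-U   [U ::= x]
x-U-U-U => x-x-U-U   [U ::= x]
x-x-U-U => x-x-x-U   [U ::= x]
x-x-x-U => x-x-x-x   [U ::= x]

E => E-U => E-U-U => E-U-U-U => U-U-U-U => x-U-U-U => x-x-U-U => x-x-x-U => x-x-x-x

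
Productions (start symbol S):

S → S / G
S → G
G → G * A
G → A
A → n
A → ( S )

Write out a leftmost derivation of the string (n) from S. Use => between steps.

S => G   [S → G]
G => A   [G → A]
A => (S)   [A → ( S )]
(S) => (G)   [S → G]
(G) => (A)   [G → A]
(A) => (n)   [A → n]

S => G => A => (S) => (G) => (A) => (n)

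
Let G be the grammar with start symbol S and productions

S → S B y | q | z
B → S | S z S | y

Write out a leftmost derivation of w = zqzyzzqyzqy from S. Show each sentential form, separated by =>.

S => SBy => zBy => zSzSy => zSByzSy => zSByByzSy => zqByByzSy => zqSyByzSy => zqzyByzSy => zqzySzSyzSy => zqzyzzSyzSy => zqzyzzqyzSy => zqzyzzqyzqy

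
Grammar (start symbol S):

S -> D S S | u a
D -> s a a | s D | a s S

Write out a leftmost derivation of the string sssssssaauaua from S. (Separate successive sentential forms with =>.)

S=>DSS=>sDSS=>ssDSS=>sssDSS=>ssssDSS=>sssssDSS=>ssssssDSS=>sssssssaaSS=>sssssssaauaS=>sssssssaauaua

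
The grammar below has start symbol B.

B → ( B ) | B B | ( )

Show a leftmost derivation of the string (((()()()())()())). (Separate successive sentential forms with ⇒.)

B ⇒ (B) ⇒ ((B)) ⇒ ((BB)) ⇒ ((BBB)) ⇒ (((B)BB)) ⇒ (((BB)BB)) ⇒ (((BBB)BB)) ⇒ (((BBBB)BB)) ⇒ (((()BBB)BB)) ⇒ (((()()BB)BB)) ⇒ (((()()()B)BB)) ⇒ (((()()()())BB)) ⇒ (((()()()())()B)) ⇒ (((()()()())()()))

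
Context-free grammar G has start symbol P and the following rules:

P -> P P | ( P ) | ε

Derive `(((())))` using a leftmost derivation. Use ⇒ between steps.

P⇒(P)⇒((P))⇒(((P)))⇒((((P))))⇒(((())))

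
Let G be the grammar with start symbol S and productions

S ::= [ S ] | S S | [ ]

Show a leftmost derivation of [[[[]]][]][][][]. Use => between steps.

S => SS   [S ::= S S]
SS => SSS   [S ::= S S]
SSS => SSSS   [S ::= S S]
SSSS => [S]SSS   [S ::= [ S ]]
[S]SSS => [SS]SSS   [S ::= S S]
[SS]SSS => [[S]S]SSS   [S ::= [ S ]]
[[S]S]SSS => [[[S]]S]SSS   [S ::= [ S ]]
[[[S]]S]SSS => [[[[]]]S]SSS   [S ::= [ ]]
[[[[]]]S]SSS => [[[[]]][]]SSS   [S ::= [ ]]
[[[[]]][]]SSS => [[[[]]][]][]SS   [S ::= [ ]]
[[[[]]][]][]SS => [[[[]]][]][][]S   [S ::= [ ]]
[[[[]]][]][][]S => [[[[]]][]][][][]   [S ::= [ ]]

S => SS => SSS => SSSS => [S]SSS => [SS]SSS => [[S]S]SSS => [[[S]]S]SSS => [[[[]]]S]SSS => [[[[]]][]]SSS => [[[[]]][]][]SS => [[[[]]][]][][]S => [[[[]]][]][][][]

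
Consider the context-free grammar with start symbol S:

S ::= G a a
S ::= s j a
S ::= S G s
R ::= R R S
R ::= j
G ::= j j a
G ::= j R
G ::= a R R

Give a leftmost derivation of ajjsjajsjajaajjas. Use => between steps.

S => SGs   [S ::= S G s]
SGs => GaaGs   [S ::= G a a]
GaaGs => aRRaaGs   [G ::= a R R]
aRRaaGs => aRRSRaaGs   [R ::= R R S]
aRRSRaaGs => aRRSRSRaaGs   [R ::= R R S]
aRRSRSRaaGs => ajRSRSRaaGs   [R ::= j]
ajRSRSRaaGs => ajjSRSRaaGs   [R ::= j]
ajjSRSRaaGs => ajjsjaRSRaaGs   [S ::= s j a]
ajjsjaRSRaaGs => ajjsjajSRaaGs   [R ::= j]
ajjsjajSRaaGs => ajjsjajsjaRaaGs   [S ::= s j a]
ajjsjajsjaRaaGs => ajjsjajsjajaaGs   [R ::= j]
ajjsjajsjajaaGs => ajjsjajsjajaajjas   [G ::= j j a]

S => SGs => GaaGs => aRRaaGs => aRRSRaaGs => aRRSRSRaaGs => ajRSRSRaaGs => ajjSRSRaaGs => ajjsjaRSRaaGs => ajjsjajSRaaGs => ajjsjajsjaRaaGs => ajjsjajsjajaaGs => ajjsjajsjajaajjas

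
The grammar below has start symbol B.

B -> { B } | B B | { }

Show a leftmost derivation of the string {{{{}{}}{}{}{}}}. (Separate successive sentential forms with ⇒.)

B ⇒ {B}   [B -> { B }]
{B} ⇒ {{B}}   [B -> { B }]
{{B}} ⇒ {{BB}}   [B -> B B]
{{BB}} ⇒ {{BBB}}   [B -> B B]
{{BBB}} ⇒ {{BBBB}}   [B -> B B]
{{BBBB}} ⇒ {{{B}BBB}}   [B -> { B }]
{{{B}BBB}} ⇒ {{{BB}BBB}}   [B -> B B]
{{{BB}BBB}} ⇒ {{{{}B}BBB}}   [B -> { }]
{{{{}B}BBB}} ⇒ {{{{}{}}BBB}}   [B -> { }]
{{{{}{}}BBB}} ⇒ {{{{}{}}{}BB}}   [B -> { }]
{{{{}{}}{}BB}} ⇒ {{{{}{}}{}{}B}}   [B -> { }]
{{{{}{}}{}{}B}} ⇒ {{{{}{}}{}{}{}}}   [B -> { }]

B ⇒ {B} ⇒ {{B}} ⇒ {{BB}} ⇒ {{BBB}} ⇒ {{BBBB}} ⇒ {{{B}BBB}} ⇒ {{{BB}BBB}} ⇒ {{{{}B}BBB}} ⇒ {{{{}{}}BBB}} ⇒ {{{{}{}}{}BB}} ⇒ {{{{}{}}{}{}B}} ⇒ {{{{}{}}{}{}{}}}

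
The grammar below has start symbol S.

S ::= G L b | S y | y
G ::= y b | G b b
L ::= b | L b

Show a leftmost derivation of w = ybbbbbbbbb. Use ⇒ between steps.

S ⇒ GLb   [S ::= G L b]
GLb ⇒ GbbLb   [G ::= G b b]
GbbLb ⇒ GbbbbLb   [G ::= G b b]
GbbbbLb ⇒ GbbbbbbLb   [G ::= G b b]
GbbbbbbLb ⇒ ybbbbbbbLb   [G ::= y b]
ybbbbbbbLb ⇒ ybbbbbbbbb   [L ::= b]

S⇒GLb⇒GbbLb⇒GbbbbLb⇒GbbbbbbLb⇒ybbbbbbbLb⇒ybbbbbbbbb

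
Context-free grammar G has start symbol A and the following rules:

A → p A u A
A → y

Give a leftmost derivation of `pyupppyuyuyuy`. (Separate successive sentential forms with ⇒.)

A ⇒ pAuA   [A → p A u A]
pAuA ⇒ pyuA   [A → y]
pyuA ⇒ pyupAuA   [A → p A u A]
pyupAuA ⇒ pyuppAuAuA   [A → p A u A]
pyuppAuAuA ⇒ pyupppAuAuAuA   [A → p A u A]
pyupppAuAuAuA ⇒ pyupppyuAuAuA   [A → y]
pyupppyuAuAuA ⇒ pyupppyuyuAuA   [A → y]
pyupppyuyuAuA ⇒ pyupppyuyuyuA   [A → y]
pyupppyuyuyuA ⇒ pyupppyuyuyuy   [A → y]

A ⇒ pAuA ⇒ pyuA ⇒ pyupAuA ⇒ pyuppAuAuA ⇒ pyupppAuAuAuA ⇒ pyupppyuAuAuA ⇒ pyupppyuyuAuA ⇒ pyupppyuyuyuA ⇒ pyupppyuyuyuy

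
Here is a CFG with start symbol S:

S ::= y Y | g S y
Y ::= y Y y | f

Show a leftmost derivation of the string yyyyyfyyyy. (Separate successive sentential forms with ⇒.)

S⇒yY⇒yyYy⇒yyyYyy⇒yyyyYyyy⇒yyyyyYyyyy⇒yyyyyfyyyy

S ⇒ yY   [S ::= y Y]
yY ⇒ yyYy   [Y ::= y Y y]
yyYy ⇒ yyyYyy   [Y ::= y Y y]
yyyYyy ⇒ yyyyYyyy   [Y ::= y Y y]
yyyyYyyy ⇒ yyyyyYyyyy   [Y ::= y Y y]
yyyyyYyyyy ⇒ yyyyyfyyyy   [Y ::= f]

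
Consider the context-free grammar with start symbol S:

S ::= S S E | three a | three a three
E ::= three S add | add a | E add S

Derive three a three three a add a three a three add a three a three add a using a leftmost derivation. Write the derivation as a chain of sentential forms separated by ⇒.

S ⇒ S S E ⇒ S S E S E ⇒ S S E S E S E ⇒ three a three S E S E S E ⇒ three a three three a E S E S E ⇒ three a three three a add a S E S E ⇒ three a three three a add a three a three E S E ⇒ three a three three a add a three a three add a S E ⇒ three a three three a add a three a three add a three a three E ⇒ three a three three a add a three a three add a three a three add a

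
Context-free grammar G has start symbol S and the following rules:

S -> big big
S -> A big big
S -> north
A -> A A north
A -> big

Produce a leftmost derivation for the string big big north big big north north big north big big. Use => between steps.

S => A big big   [S -> A big big]
A big big => A A north big big   [A -> A A north]
A A north big big => A A north A north big big   [A -> A A north]
A A north A north big big => A A north A north A north big big   [A -> A A north]
A A north A north A north big big => big A north A north A north big big   [A -> big]
big A north A north A north big big => big big north A north A north big big   [A -> big]
big big north A north A north big big => big big north A A north north A north big big   [A -> A A north]
big big north A A north north A north big big => big big north big A north north A north big big   [A -> big]
big big north big A north north A north big big => big big north big big north north A north big big   [A -> big]
big big north big big north north A north big big => big big north big big north north big north big big   [A -> big]

S => A big big => A A north big big => A A north A north big big => A A north A north A north big big => big A north A north A north big big => big big north A north A north big big => big big north A A north north A north big big => big big north big A north north A north big big => big big north big big north north A north big big => big big north big big north north big north big big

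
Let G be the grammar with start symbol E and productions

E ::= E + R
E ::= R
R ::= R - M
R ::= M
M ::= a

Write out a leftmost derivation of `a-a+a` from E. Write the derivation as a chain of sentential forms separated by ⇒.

E ⇒ E+R ⇒ R+R ⇒ R-M+R ⇒ M-M+R ⇒ a-M+R ⇒ a-a+R ⇒ a-a+M ⇒ a-a+a

E ⇒ E+R   [E ::= E + R]
E+R ⇒ R+R   [E ::= R]
R+R ⇒ R-M+R   [R ::= R - M]
R-M+R ⇒ M-M+R   [R ::= M]
M-M+R ⇒ a-M+R   [M ::= a]
a-M+R ⇒ a-a+R   [M ::= a]
a-a+R ⇒ a-a+M   [R ::= M]
a-a+M ⇒ a-a+a   [M ::= a]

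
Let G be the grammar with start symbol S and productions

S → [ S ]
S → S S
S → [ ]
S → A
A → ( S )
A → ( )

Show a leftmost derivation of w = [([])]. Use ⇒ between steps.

S ⇒ [S]   [S → [ S ]]
[S] ⇒ [A]   [S → A]
[A] ⇒ [(S)]   [A → ( S )]
[(S)] ⇒ [([])]   [S → [ ]]

S ⇒ [S] ⇒ [A] ⇒ [(S)] ⇒ [([])]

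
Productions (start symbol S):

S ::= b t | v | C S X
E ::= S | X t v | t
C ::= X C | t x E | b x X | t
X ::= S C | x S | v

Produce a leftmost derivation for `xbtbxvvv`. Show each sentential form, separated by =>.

S => CSX => XCSX => xSCSX => xbtCSX => xbtbxXSX => xbtbxvSX => xbtbxvvX => xbtbxvvv

S => CSX   [S ::= C S X]
CSX => XCSX   [C ::= X C]
XCSX => xSCSX   [X ::= x S]
xSCSX => xbtCSX   [S ::= b t]
xbtCSX => xbtbxXSX   [C ::= b x X]
xbtbxXSX => xbtbxvSX   [X ::= v]
xbtbxvSX => xbtbxvvX   [S ::= v]
xbtbxvvX => xbtbxvvv   [X ::= v]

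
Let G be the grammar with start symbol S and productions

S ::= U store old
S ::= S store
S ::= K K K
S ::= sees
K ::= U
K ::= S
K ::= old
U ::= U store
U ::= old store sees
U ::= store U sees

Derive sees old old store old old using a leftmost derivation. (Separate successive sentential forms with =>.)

S => K K K   [S ::= K K K]
K K K => S K K   [K ::= S]
S K K => S store K K   [S ::= S store]
S store K K => K K K store K K   [S ::= K K K]
K K K store K K => S K K store K K   [K ::= S]
S K K store K K => sees K K store K K   [S ::= sees]
sees K K store K K => sees old K store K K   [K ::= old]
sees old K store K K => sees old old store K K   [K ::= old]
sees old old store K K => sees old old store old K   [K ::= old]
sees old old store old K => sees old old store old old   [K ::= old]

S => K K K => S K K => S store K K => K K K store K K => S K K store K K => sees K K store K K => sees old K store K K => sees old old store K K => sees old old store old K => sees old old store old old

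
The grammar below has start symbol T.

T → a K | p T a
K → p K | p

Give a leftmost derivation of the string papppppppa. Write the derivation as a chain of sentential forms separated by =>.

T => pTa   [T → p T a]
pTa => paKa   [T → a K]
paKa => papKa   [K → p K]
papKa => pappKa   [K → p K]
pappKa => papppKa   [K → p K]
papppKa => pappppKa   [K → p K]
pappppKa => papppppKa   [K → p K]
papppppKa => pappppppKa   [K → p K]
pappppppKa => papppppppa   [K → p]

T => pTa => paKa => papKa => pappKa => papppKa => pappppKa => papppppKa => pappppppKa => papppppppa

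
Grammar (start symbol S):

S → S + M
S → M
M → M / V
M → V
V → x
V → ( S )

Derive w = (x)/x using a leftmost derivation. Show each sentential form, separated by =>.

S => M   [S → M]
M => M/V   [M → M / V]
M/V => V/V   [M → V]
V/V => (S)/V   [V → ( S )]
(S)/V => (M)/V   [S → M]
(M)/V => (V)/V   [M → V]
(V)/V => (x)/V   [V → x]
(x)/V => (x)/x   [V → x]

S => M => M/V => V/V => (S)/V => (M)/V => (V)/V => (x)/V => (x)/x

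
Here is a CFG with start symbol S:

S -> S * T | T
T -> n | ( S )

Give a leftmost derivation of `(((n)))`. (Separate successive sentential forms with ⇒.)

S ⇒ T ⇒ (S) ⇒ (T) ⇒ ((S)) ⇒ ((T)) ⇒ (((S))) ⇒ (((T))) ⇒ (((n)))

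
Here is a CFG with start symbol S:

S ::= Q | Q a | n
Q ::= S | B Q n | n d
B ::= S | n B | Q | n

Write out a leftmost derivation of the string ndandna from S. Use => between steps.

S => Qa   [S ::= Q a]
Qa => BQna   [Q ::= B Q n]
BQna => SQna   [B ::= S]
SQna => QaQna   [S ::= Q a]
QaQna => ndaQna   [Q ::= n d]
ndaQna => ndandna   [Q ::= n d]

S => Qa => BQna => SQna => QaQna => ndaQna => ndandna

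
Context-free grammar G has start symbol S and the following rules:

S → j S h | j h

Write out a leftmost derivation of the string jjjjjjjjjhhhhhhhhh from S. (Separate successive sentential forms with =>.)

S => jSh => jjShh => jjjShhh => jjjjShhhh => jjjjjShhhhh => jjjjjjShhhhhh => jjjjjjjShhhhhhh => jjjjjjjjShhhhhhhh => jjjjjjjjjhhhhhhhhh

S => jSh   [S → j S h]
jSh => jjShh   [S → j S h]
jjShh => jjjShhh   [S → j S h]
jjjShhh => jjjjShhhh   [S → j S h]
jjjjShhhh => jjjjjShhhhh   [S → j S h]
jjjjjShhhhh => jjjjjjShhhhhh   [S → j S h]
jjjjjjShhhhhh => jjjjjjjShhhhhhh   [S → j S h]
jjjjjjjShhhhhhh => jjjjjjjjShhhhhhhh   [S → j S h]
jjjjjjjjShhhhhhhh => jjjjjjjjjhhhhhhhhh   [S → j h]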